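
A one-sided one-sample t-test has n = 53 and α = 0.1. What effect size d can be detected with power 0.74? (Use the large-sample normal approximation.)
d ≈ 0.26

Minimum detectable effect (one-sample t-test, normal approximation):
d = (z_α + z_β) / √n
d = (1.282 + 0.643) / √53
d = 1.925 / 7.280
d ≈ 0.26

By Cohen's convention (0.2 small / 0.5 medium / 0.8 large): small effect.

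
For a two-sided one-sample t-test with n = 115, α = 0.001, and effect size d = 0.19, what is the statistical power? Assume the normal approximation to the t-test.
Power ≈ 0.11

Power calculation (one-sample t-test, normal approximation):
z_β = d · √n - z_{α/2}
z_β = 0.19 · √115 - 3.291
z_β = 0.19 · 10.724 - 3.291
z_β = -1.253

Power = Φ(z_β) = Φ(-1.253) ≈ 0.105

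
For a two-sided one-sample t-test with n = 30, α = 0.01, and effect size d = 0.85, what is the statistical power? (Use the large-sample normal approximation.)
Power ≈ 0.98

Power calculation (one-sample t-test, normal approximation):
z_β = d · √n - z_{α/2}
z_β = 0.85 · √30 - 2.576
z_β = 0.85 · 5.477 - 2.576
z_β = 2.080

Power = Φ(z_β) = Φ(2.080) ≈ 0.981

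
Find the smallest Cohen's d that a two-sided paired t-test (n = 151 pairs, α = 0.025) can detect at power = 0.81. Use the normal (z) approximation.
d ≈ 0.25

Minimum detectable effect (paired t-test, normal approximation):
d = (z_{α/2} + z_β) / √n
d = (2.241 + 0.878) / √151
d = 3.119 / 12.288
d ≈ 0.25

By Cohen's convention (0.2 small / 0.5 medium / 0.8 large): small effect.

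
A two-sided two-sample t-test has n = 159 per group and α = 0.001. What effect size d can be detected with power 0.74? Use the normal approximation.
d ≈ 0.44

Minimum detectable effect (two-sample t-test, normal approximation):
d = (z_{α/2} + z_β) / √(n/2)
d = (3.291 + 0.643) / √(159/2)
d = 3.934 / 8.916
d ≈ 0.44

By Cohen's convention (0.2 small / 0.5 medium / 0.8 large): small effect.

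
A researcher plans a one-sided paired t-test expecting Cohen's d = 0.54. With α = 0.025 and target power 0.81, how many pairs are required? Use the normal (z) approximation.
n = 28 pairs

Sample size formula (paired t-test, normal approximation):
n = ((z_α + z_β) / d)²

z_α = 1.960 (for α = 0.025, one-sided)
z_β = 0.878 (for power = 0.81)
d = 0.54

n = ((1.960 + 0.878) / 0.54)²
n = (5.256)²
n ≈ 27.63
Round up to the next whole number: n = 28 pairs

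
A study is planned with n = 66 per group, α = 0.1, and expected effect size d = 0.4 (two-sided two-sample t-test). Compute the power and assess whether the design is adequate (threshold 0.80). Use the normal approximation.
Power ≈ 0.74; the study is underpowered (power < 0.80)

Power calculation (two-sample t-test, normal approximation):
z_β = d · √(n/2) - z_{α/2}
z_β = 0.4 · √(66/2) - 1.645
z_β = 0.4 · 5.745 - 1.645
z_β = 0.653

Power = Φ(z_β) = Φ(0.653) ≈ 0.743

Effect size d = 0.4 is small by Cohen's convention (0.2/0.5/0.8).

Threshold: power ≥ 0.80 is conventionally adequate.
Power ≈ 0.74 → the study is underpowered (power < 0.80).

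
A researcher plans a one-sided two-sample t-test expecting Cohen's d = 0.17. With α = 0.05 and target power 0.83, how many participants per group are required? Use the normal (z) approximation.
n = 468 per group

Sample size formula (two-sample t-test, normal approximation):
n = 2 · ((z_α + z_β) / d)²

z_α = 1.645 (for α = 0.05, one-sided)
z_β = 0.954 (for power = 0.83)
d = 0.17

n = 2 · ((1.645 + 0.954) / 0.17)²
n = 2 · (15.288)²
n ≈ 467.45
Round up to the next whole number: n = 468 per group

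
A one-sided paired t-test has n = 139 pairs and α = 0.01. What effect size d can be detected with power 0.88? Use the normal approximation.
d ≈ 0.30

Minimum detectable effect (paired t-test, normal approximation):
d = (z_α + z_β) / √n
d = (2.326 + 1.175) / √139
d = 3.501 / 11.790
d ≈ 0.30

By Cohen's convention (0.2 small / 0.5 medium / 0.8 large): small effect.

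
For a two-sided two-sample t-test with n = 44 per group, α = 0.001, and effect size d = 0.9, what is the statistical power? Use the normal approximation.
Power ≈ 0.82

Power calculation (two-sample t-test, normal approximation):
z_β = d · √(n/2) - z_{α/2}
z_β = 0.9 · √(44/2) - 3.291
z_β = 0.9 · 4.690 - 3.291
z_β = 0.931

Power = Φ(z_β) = Φ(0.931) ≈ 0.824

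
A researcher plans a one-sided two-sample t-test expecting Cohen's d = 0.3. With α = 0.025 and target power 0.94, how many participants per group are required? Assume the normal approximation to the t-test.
n = 275 per group

Sample size formula (two-sample t-test, normal approximation):
n = 2 · ((z_α + z_β) / d)²

z_α = 1.960 (for α = 0.025, one-sided)
z_β = 1.555 (for power = 0.94)
d = 0.3

n = 2 · ((1.960 + 1.555) / 0.3)²
n = 2 · (11.717)²
n ≈ 274.58
Round up to the next whole number: n = 275 per group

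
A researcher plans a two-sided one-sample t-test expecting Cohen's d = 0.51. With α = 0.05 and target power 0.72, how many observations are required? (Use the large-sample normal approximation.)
n = 25

Sample size formula (one-sample t-test, normal approximation):
n = ((z_{α/2} + z_β) / d)²

z_{α/2} = 1.960 (for α = 0.05, two-sided)
z_β = 0.583 (for power = 0.72)
d = 0.51

n = ((1.960 + 0.583) / 0.51)²
n = (4.986)²
n ≈ 24.86
Round up to the next whole number: n = 25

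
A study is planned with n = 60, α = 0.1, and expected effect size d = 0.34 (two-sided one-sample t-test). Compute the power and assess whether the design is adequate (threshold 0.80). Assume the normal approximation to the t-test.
Power ≈ 0.84; the study is adequately powered (power ≥ 0.80)

Power calculation (one-sample t-test, normal approximation):
z_β = d · √n - z_{α/2}
z_β = 0.34 · √60 - 1.645
z_β = 0.34 · 7.746 - 1.645
z_β = 0.989

Power = Φ(z_β) = Φ(0.989) ≈ 0.839

Effect size d = 0.34 is small by Cohen's convention (0.2/0.5/0.8).

Threshold: power ≥ 0.80 is conventionally adequate.
Power ≈ 0.84 → the study is adequately powered (power ≥ 0.80).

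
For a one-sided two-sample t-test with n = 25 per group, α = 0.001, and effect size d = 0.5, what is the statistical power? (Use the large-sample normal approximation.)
Power ≈ 0.09

Power calculation (two-sample t-test, normal approximation):
z_β = d · √(n/2) - z_α
z_β = 0.5 · √(25/2) - 3.090
z_β = 0.5 · 3.536 - 3.090
z_β = -1.322

Power = Φ(z_β) = Φ(-1.322) ≈ 0.093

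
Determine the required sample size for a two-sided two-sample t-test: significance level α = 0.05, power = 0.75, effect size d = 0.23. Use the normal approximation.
n = 263 per group

Sample size formula (two-sample t-test, normal approximation):
n = 2 · ((z_{α/2} + z_β) / d)²

z_{α/2} = 1.960 (for α = 0.05, two-sided)
z_β = 0.674 (for power = 0.75)
d = 0.23

n = 2 · ((1.960 + 0.674) / 0.23)²
n = 2 · (11.452)²
n ≈ 262.30
Round up to the next whole number: n = 263 per group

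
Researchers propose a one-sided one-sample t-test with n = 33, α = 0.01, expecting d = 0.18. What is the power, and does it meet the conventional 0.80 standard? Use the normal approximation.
Power ≈ 0.10; the study is underpowered (power < 0.80)

Power calculation (one-sample t-test, normal approximation):
z_β = d · √n - z_α
z_β = 0.18 · √33 - 2.326
z_β = 0.18 · 5.745 - 2.326
z_β = -1.292

Power = Φ(z_β) = Φ(-1.292) ≈ 0.098

Effect size d = 0.18 is very small by Cohen's convention (0.2/0.5/0.8).

Threshold: power ≥ 0.80 is conventionally adequate.
Power ≈ 0.10 → the study is underpowered (power < 0.80).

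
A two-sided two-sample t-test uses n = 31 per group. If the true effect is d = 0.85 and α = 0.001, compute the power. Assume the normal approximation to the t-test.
Power ≈ 0.52

Power calculation (two-sample t-test, normal approximation):
z_β = d · √(n/2) - z_{α/2}
z_β = 0.85 · √(31/2) - 3.291
z_β = 0.85 · 3.937 - 3.291
z_β = 0.056

Power = Φ(z_β) = Φ(0.056) ≈ 0.522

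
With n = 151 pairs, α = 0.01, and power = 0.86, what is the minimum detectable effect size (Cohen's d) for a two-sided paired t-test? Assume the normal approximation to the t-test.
d ≈ 0.30

Minimum detectable effect (paired t-test, normal approximation):
d = (z_{α/2} + z_β) / √n
d = (2.576 + 1.080) / √151
d = 3.656 / 12.288
d ≈ 0.30

By Cohen's convention (0.2 small / 0.5 medium / 0.8 large): small effect.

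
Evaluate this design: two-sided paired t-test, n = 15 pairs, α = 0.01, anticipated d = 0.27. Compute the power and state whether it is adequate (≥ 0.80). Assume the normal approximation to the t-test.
Power ≈ 0.06; the study is underpowered (power < 0.80)

Power calculation (paired t-test, normal approximation):
z_β = d · √n - z_{α/2}
z_β = 0.27 · √15 - 2.576
z_β = 0.27 · 3.873 - 2.576
z_β = -1.530

Power = Φ(z_β) = Φ(-1.530) ≈ 0.063

Effect size d = 0.27 is small by Cohen's convention (0.2/0.5/0.8).

Threshold: power ≥ 0.80 is conventionally adequate.
Power ≈ 0.06 → the study is underpowered (power < 0.80).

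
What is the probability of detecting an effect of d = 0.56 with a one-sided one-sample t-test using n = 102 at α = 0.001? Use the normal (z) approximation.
Power ≈ 0.99

Power calculation (one-sample t-test, normal approximation):
z_β = d · √n - z_α
z_β = 0.56 · √102 - 3.090
z_β = 0.56 · 10.100 - 3.090
z_β = 2.565

Power = Φ(z_β) = Φ(2.565) ≈ 0.995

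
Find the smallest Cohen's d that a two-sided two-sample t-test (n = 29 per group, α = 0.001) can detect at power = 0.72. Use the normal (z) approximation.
d ≈ 1.02

Minimum detectable effect (two-sample t-test, normal approximation):
d = (z_{α/2} + z_β) / √(n/2)
d = (3.291 + 0.583) / √(29/2)
d = 3.873 / 3.808
d ≈ 1.02

By Cohen's convention (0.2 small / 0.5 medium / 0.8 large): large effect.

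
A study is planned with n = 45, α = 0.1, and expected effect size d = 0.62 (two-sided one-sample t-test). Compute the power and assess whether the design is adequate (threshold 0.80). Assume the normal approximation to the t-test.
Power ≈ 0.99; the study is adequately powered (power ≥ 0.80)

Power calculation (one-sample t-test, normal approximation):
z_β = d · √n - z_{α/2}
z_β = 0.62 · √45 - 1.645
z_β = 0.62 · 6.708 - 1.645
z_β = 2.514

Power = Φ(z_β) = Φ(2.514) ≈ 0.994

Effect size d = 0.62 is medium by Cohen's convention (0.2/0.5/0.8).

Threshold: power ≥ 0.80 is conventionally adequate.
Power ≈ 0.99 → the study is adequately powered (power ≥ 0.80).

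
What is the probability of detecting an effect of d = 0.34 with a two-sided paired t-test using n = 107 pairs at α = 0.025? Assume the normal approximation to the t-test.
Power ≈ 0.90

Power calculation (paired t-test, normal approximation):
z_β = d · √n - z_{α/2}
z_β = 0.34 · √107 - 2.241
z_β = 0.34 · 10.344 - 2.241
z_β = 1.276

Power = Φ(z_β) = Φ(1.276) ≈ 0.899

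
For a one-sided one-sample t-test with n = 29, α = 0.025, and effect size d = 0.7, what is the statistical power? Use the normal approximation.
Power ≈ 0.96

Power calculation (one-sample t-test, normal approximation):
z_β = d · √n - z_α
z_β = 0.7 · √29 - 1.960
z_β = 0.7 · 5.385 - 1.960
z_β = 1.810

Power = Φ(z_β) = Φ(1.810) ≈ 0.965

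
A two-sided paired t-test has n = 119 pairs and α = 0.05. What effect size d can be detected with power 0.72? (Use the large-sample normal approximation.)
d ≈ 0.23

Minimum detectable effect (paired t-test, normal approximation):
d = (z_{α/2} + z_β) / √n
d = (1.960 + 0.583) / √119
d = 2.543 / 10.909
d ≈ 0.23

By Cohen's convention (0.2 small / 0.5 medium / 0.8 large): small effect.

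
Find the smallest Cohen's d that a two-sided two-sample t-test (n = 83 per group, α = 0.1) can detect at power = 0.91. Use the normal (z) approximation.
d ≈ 0.46

Minimum detectable effect (two-sample t-test, normal approximation):
d = (z_{α/2} + z_β) / √(n/2)
d = (1.645 + 1.341) / √(83/2)
d = 2.986 / 6.442
d ≈ 0.46

By Cohen's convention (0.2 small / 0.5 medium / 0.8 large): small effect.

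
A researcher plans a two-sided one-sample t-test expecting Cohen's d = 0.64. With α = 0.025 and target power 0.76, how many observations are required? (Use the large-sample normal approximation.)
n = 22

Sample size formula (one-sample t-test, normal approximation):
n = ((z_{α/2} + z_β) / d)²

z_{α/2} = 2.241 (for α = 0.025, two-sided)
z_β = 0.706 (for power = 0.76)
d = 0.64

n = ((2.241 + 0.706) / 0.64)²
n = (4.605)²
n ≈ 21.21
Round up to the next whole number: n = 22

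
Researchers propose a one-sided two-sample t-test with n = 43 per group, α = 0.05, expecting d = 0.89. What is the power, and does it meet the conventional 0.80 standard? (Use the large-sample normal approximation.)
Power ≈ 0.99; the study is adequately powered (power ≥ 0.80)

Power calculation (two-sample t-test, normal approximation):
z_β = d · √(n/2) - z_α
z_β = 0.89 · √(43/2) - 1.645
z_β = 0.89 · 4.637 - 1.645
z_β = 2.482

Power = Φ(z_β) = Φ(2.482) ≈ 0.993

Effect size d = 0.89 is large by Cohen's convention (0.2/0.5/0.8).

Threshold: power ≥ 0.80 is conventionally adequate.
Power ≈ 0.99 → the study is adequately powered (power ≥ 0.80).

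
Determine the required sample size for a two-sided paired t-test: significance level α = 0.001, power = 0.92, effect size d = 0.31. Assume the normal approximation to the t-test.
n = 230 pairs

Sample size formula (paired t-test, normal approximation):
n = ((z_{α/2} + z_β) / d)²

z_{α/2} = 3.291 (for α = 0.001, two-sided)
z_β = 1.405 (for power = 0.92)
d = 0.31

n = ((3.291 + 1.405) / 0.31)²
n = (15.148)²
n ≈ 229.46
Round up to the next whole number: n = 230 pairs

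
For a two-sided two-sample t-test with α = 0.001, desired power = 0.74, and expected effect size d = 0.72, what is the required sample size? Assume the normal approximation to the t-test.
n = 60 per group

Sample size formula (two-sample t-test, normal approximation):
n = 2 · ((z_{α/2} + z_β) / d)²

z_{α/2} = 3.291 (for α = 0.001, two-sided)
z_β = 0.643 (for power = 0.74)
d = 0.72

n = 2 · ((3.291 + 0.643) / 0.72)²
n = 2 · (5.464)²
n ≈ 59.71
Round up to the next whole number: n = 60 per group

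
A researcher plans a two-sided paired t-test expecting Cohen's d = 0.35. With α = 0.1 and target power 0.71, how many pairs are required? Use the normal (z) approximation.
n = 40 pairs

Sample size formula (paired t-test, normal approximation):
n = ((z_{α/2} + z_β) / d)²

z_{α/2} = 1.645 (for α = 0.1, two-sided)
z_β = 0.553 (for power = 0.71)
d = 0.35

n = ((1.645 + 0.553) / 0.35)²
n = (6.280)²
n ≈ 39.44
Round up to the next whole number: n = 40 pairs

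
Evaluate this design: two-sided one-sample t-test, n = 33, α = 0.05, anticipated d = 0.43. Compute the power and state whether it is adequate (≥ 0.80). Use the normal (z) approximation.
Power ≈ 0.70; the study is underpowered (power < 0.80)

Power calculation (one-sample t-test, normal approximation):
z_β = d · √n - z_{α/2}
z_β = 0.43 · √33 - 1.960
z_β = 0.43 · 5.745 - 1.960
z_β = 0.510

Power = Φ(z_β) = Φ(0.510) ≈ 0.695

Effect size d = 0.43 is small by Cohen's convention (0.2/0.5/0.8).

Threshold: power ≥ 0.80 is conventionally adequate.
Power ≈ 0.70 → the study is underpowered (power < 0.80).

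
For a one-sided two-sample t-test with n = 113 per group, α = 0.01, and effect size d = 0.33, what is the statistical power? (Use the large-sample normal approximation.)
Power ≈ 0.56

Power calculation (two-sample t-test, normal approximation):
z_β = d · √(n/2) - z_α
z_β = 0.33 · √(113/2) - 2.326
z_β = 0.33 · 7.517 - 2.326
z_β = 0.154

Power = Φ(z_β) = Φ(0.154) ≈ 0.561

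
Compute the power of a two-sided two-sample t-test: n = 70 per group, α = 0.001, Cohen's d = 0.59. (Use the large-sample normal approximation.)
Power ≈ 0.58

Power calculation (two-sample t-test, normal approximation):
z_β = d · √(n/2) - z_{α/2}
z_β = 0.59 · √(70/2) - 3.291
z_β = 0.59 · 5.916 - 3.291
z_β = 0.200

Power = Φ(z_β) = Φ(0.200) ≈ 0.579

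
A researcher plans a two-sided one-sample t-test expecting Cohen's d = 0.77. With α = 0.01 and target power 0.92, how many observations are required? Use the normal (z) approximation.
n = 27

Sample size formula (one-sample t-test, normal approximation):
n = ((z_{α/2} + z_β) / d)²

z_{α/2} = 2.576 (for α = 0.01, two-sided)
z_β = 1.405 (for power = 0.92)
d = 0.77

n = ((2.576 + 1.405) / 0.77)²
n = (5.170)²
n ≈ 26.73
Round up to the next whole number: n = 27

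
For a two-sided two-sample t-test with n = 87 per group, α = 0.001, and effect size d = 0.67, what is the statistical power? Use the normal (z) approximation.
Power ≈ 0.87

Power calculation (two-sample t-test, normal approximation):
z_β = d · √(n/2) - z_{α/2}
z_β = 0.67 · √(87/2) - 3.291
z_β = 0.67 · 6.595 - 3.291
z_β = 1.128

Power = Φ(z_β) = Φ(1.128) ≈ 0.870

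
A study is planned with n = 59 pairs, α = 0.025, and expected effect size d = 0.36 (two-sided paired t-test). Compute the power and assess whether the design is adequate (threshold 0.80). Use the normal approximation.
Power ≈ 0.70; the study is underpowered (power < 0.80)

Power calculation (paired t-test, normal approximation):
z_β = d · √n - z_{α/2}
z_β = 0.36 · √59 - 2.241
z_β = 0.36 · 7.681 - 2.241
z_β = 0.524

Power = Φ(z_β) = Φ(0.524) ≈ 0.700

Effect size d = 0.36 is small by Cohen's convention (0.2/0.5/0.8).

Threshold: power ≥ 0.80 is conventionally adequate.
Power ≈ 0.70 → the study is underpowered (power < 0.80).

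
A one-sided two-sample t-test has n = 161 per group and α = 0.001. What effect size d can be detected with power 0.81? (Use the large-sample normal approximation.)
d ≈ 0.44

Minimum detectable effect (two-sample t-test, normal approximation):
d = (z_α + z_β) / √(n/2)
d = (3.090 + 0.878) / √(161/2)
d = 3.968 / 8.972
d ≈ 0.44

By Cohen's convention (0.2 small / 0.5 medium / 0.8 large): small effect.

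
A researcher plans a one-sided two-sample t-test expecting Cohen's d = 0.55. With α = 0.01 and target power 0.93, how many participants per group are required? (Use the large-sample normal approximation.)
n = 96 per group

Sample size formula (two-sample t-test, normal approximation):
n = 2 · ((z_α + z_β) / d)²

z_α = 2.326 (for α = 0.01, one-sided)
z_β = 1.476 (for power = 0.93)
d = 0.55

n = 2 · ((2.326 + 1.476) / 0.55)²
n = 2 · (6.913)²
n ≈ 95.58
Round up to the next whole number: n = 96 per group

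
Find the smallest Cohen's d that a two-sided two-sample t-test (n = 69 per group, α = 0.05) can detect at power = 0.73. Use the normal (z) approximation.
d ≈ 0.44

Minimum detectable effect (two-sample t-test, normal approximation):
d = (z_{α/2} + z_β) / √(n/2)
d = (1.960 + 0.613) / √(69/2)
d = 2.573 / 5.874
d ≈ 0.44

By Cohen's convention (0.2 small / 0.5 medium / 0.8 large): small effect.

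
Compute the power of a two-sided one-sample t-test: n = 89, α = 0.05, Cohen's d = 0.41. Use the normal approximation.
Power ≈ 0.97

Power calculation (one-sample t-test, normal approximation):
z_β = d · √n - z_{α/2}
z_β = 0.41 · √89 - 1.960
z_β = 0.41 · 9.434 - 1.960
z_β = 1.908

Power = Φ(z_β) = Φ(1.908) ≈ 0.972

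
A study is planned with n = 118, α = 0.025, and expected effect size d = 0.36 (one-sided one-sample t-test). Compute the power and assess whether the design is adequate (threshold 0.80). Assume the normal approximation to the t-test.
Power ≈ 0.97; the study is adequately powered (power ≥ 0.80)

Power calculation (one-sample t-test, normal approximation):
z_β = d · √n - z_α
z_β = 0.36 · √118 - 1.960
z_β = 0.36 · 10.863 - 1.960
z_β = 1.951

Power = Φ(z_β) = Φ(1.951) ≈ 0.974

Effect size d = 0.36 is small by Cohen's convention (0.2/0.5/0.8).

Threshold: power ≥ 0.80 is conventionally adequate.
Power ≈ 0.97 → the study is adequately powered (power ≥ 0.80).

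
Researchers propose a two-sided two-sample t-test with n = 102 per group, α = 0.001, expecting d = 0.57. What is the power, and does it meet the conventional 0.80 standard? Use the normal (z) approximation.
Power ≈ 0.78; the study is underpowered (power < 0.80)

Power calculation (two-sample t-test, normal approximation):
z_β = d · √(n/2) - z_{α/2}
z_β = 0.57 · √(102/2) - 3.291
z_β = 0.57 · 7.141 - 3.291
z_β = 0.780

Power = Φ(z_β) = Φ(0.780) ≈ 0.782

Effect size d = 0.57 is medium by Cohen's convention (0.2/0.5/0.8).

Threshold: power ≥ 0.80 is conventionally adequate.
Power ≈ 0.78 → the study is underpowered (power < 0.80).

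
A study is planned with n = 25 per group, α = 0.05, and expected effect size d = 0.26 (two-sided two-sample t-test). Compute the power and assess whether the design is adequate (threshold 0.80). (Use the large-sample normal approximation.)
Power ≈ 0.15; the study is underpowered (power < 0.80)

Power calculation (two-sample t-test, normal approximation):
z_β = d · √(n/2) - z_{α/2}
z_β = 0.26 · √(25/2) - 1.960
z_β = 0.26 · 3.536 - 1.960
z_β = -1.041

Power = Φ(z_β) = Φ(-1.041) ≈ 0.149

Effect size d = 0.26 is small by Cohen's convention (0.2/0.5/0.8).

Threshold: power ≥ 0.80 is conventionally adequate.
Power ≈ 0.15 → the study is underpowered (power < 0.80).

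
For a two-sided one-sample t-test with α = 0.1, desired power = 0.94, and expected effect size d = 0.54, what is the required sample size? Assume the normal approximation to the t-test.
n = 36

Sample size formula (one-sample t-test, normal approximation):
n = ((z_{α/2} + z_β) / d)²

z_{α/2} = 1.645 (for α = 0.1, two-sided)
z_β = 1.555 (for power = 0.94)
d = 0.54

n = ((1.645 + 1.555) / 0.54)²
n = (5.926)²
n ≈ 35.12
Round up to the next whole number: n = 36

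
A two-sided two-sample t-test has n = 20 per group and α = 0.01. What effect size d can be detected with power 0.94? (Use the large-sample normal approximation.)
d ≈ 1.31

Minimum detectable effect (two-sample t-test, normal approximation):
d = (z_{α/2} + z_β) / √(n/2)
d = (2.576 + 1.555) / √(20/2)
d = 4.131 / 3.162
d ≈ 1.31

By Cohen's convention (0.2 small / 0.5 medium / 0.8 large): large effect.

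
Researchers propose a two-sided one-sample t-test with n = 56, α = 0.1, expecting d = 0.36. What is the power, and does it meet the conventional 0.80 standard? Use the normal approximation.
Power ≈ 0.85; the study is adequately powered (power ≥ 0.80)

Power calculation (one-sample t-test, normal approximation):
z_β = d · √n - z_{α/2}
z_β = 0.36 · √56 - 1.645
z_β = 0.36 · 7.483 - 1.645
z_β = 1.049

Power = Φ(z_β) = Φ(1.049) ≈ 0.853

Effect size d = 0.36 is small by Cohen's convention (0.2/0.5/0.8).

Threshold: power ≥ 0.80 is conventionally adequate.
Power ≈ 0.85 → the study is adequately powered (power ≥ 0.80).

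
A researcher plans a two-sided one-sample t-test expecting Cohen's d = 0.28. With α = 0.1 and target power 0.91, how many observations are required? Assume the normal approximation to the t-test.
n = 114

Sample size formula (one-sample t-test, normal approximation):
n = ((z_{α/2} + z_β) / d)²

z_{α/2} = 1.645 (for α = 0.1, two-sided)
z_β = 1.341 (for power = 0.91)
d = 0.28

n = ((1.645 + 1.341) / 0.28)²
n = (10.664)²
n ≈ 113.72
Round up to the next whole number: n = 114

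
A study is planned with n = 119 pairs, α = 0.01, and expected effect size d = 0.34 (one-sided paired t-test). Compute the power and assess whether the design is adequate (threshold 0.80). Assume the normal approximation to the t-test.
Power ≈ 0.92; the study is adequately powered (power ≥ 0.80)

Power calculation (paired t-test, normal approximation):
z_β = d · √n - z_α
z_β = 0.34 · √119 - 2.326
z_β = 0.34 · 10.909 - 2.326
z_β = 1.383

Power = Φ(z_β) = Φ(1.383) ≈ 0.917

Effect size d = 0.34 is small by Cohen's convention (0.2/0.5/0.8).

Threshold: power ≥ 0.80 is conventionally adequate.
Power ≈ 0.92 → the study is adequately powered (power ≥ 0.80).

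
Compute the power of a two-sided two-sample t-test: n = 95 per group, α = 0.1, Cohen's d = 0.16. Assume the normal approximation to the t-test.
Power ≈ 0.29

Power calculation (two-sample t-test, normal approximation):
z_β = d · √(n/2) - z_{α/2}
z_β = 0.16 · √(95/2) - 1.645
z_β = 0.16 · 6.892 - 1.645
z_β = -0.542

Power = Φ(z_β) = Φ(-0.542) ≈ 0.294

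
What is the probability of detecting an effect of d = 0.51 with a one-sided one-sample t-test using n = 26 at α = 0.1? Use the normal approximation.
Power ≈ 0.91

Power calculation (one-sample t-test, normal approximation):
z_β = d · √n - z_α
z_β = 0.51 · √26 - 1.282
z_β = 0.51 · 5.099 - 1.282
z_β = 1.319

Power = Φ(z_β) = Φ(1.319) ≈ 0.906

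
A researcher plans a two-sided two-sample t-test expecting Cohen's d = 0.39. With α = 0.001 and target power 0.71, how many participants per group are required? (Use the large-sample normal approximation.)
n = 195 per group

Sample size formula (two-sample t-test, normal approximation):
n = 2 · ((z_{α/2} + z_β) / d)²

z_{α/2} = 3.291 (for α = 0.001, two-sided)
z_β = 0.553 (for power = 0.71)
d = 0.39

n = 2 · ((3.291 + 0.553) / 0.39)²
n = 2 · (9.856)²
n ≈ 194.28
Round up to the next whole number: n = 195 per group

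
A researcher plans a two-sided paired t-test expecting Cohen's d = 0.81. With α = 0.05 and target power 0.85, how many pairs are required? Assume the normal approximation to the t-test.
n = 14 pairs

Sample size formula (paired t-test, normal approximation):
n = ((z_{α/2} + z_β) / d)²

z_{α/2} = 1.960 (for α = 0.05, two-sided)
z_β = 1.036 (for power = 0.85)
d = 0.81

n = ((1.960 + 1.036) / 0.81)²
n = (3.699)²
n ≈ 13.68
Round up to the next whole number: n = 14 pairs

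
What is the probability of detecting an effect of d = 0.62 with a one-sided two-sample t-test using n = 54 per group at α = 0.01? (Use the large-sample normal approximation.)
Power ≈ 0.81

Power calculation (two-sample t-test, normal approximation):
z_β = d · √(n/2) - z_α
z_β = 0.62 · √(54/2) - 2.326
z_β = 0.62 · 5.196 - 2.326
z_β = 0.895

Power = Φ(z_β) = Φ(0.895) ≈ 0.815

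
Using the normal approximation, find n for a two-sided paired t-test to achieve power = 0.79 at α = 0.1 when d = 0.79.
n = 10 pairs

Sample size formula (paired t-test, normal approximation):
n = ((z_{α/2} + z_β) / d)²

z_{α/2} = 1.645 (for α = 0.1, two-sided)
z_β = 0.806 (for power = 0.79)
d = 0.79

n = ((1.645 + 0.806) / 0.79)²
n = (3.103)²
n ≈ 9.63
Round up to the next whole number: n = 10 pairs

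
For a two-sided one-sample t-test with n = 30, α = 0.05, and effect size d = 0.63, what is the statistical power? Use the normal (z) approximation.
Power ≈ 0.93

Power calculation (one-sample t-test, normal approximation):
z_β = d · √n - z_{α/2}
z_β = 0.63 · √30 - 1.960
z_β = 0.63 · 5.477 - 1.960
z_β = 1.491

Power = Φ(z_β) = Φ(1.491) ≈ 0.932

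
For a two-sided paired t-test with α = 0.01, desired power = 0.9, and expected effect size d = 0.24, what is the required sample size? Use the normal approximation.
n = 259 pairs

Sample size formula (paired t-test, normal approximation):
n = ((z_{α/2} + z_β) / d)²

z_{α/2} = 2.576 (for α = 0.01, two-sided)
z_β = 1.282 (for power = 0.9)
d = 0.24

n = ((2.576 + 1.282) / 0.24)²
n = (16.075)²
n ≈ 258.41
Round up to the next whole number: n = 259 pairs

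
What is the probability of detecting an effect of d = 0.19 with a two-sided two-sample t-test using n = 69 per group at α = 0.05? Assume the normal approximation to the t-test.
Power ≈ 0.20

Power calculation (two-sample t-test, normal approximation):
z_β = d · √(n/2) - z_{α/2}
z_β = 0.19 · √(69/2) - 1.960
z_β = 0.19 · 5.874 - 1.960
z_β = -0.844

Power = Φ(z_β) = Φ(-0.844) ≈ 0.199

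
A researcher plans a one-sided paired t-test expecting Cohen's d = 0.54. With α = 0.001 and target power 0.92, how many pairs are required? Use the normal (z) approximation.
n = 70 pairs

Sample size formula (paired t-test, normal approximation):
n = ((z_α + z_β) / d)²

z_α = 3.090 (for α = 0.001, one-sided)
z_β = 1.405 (for power = 0.92)
d = 0.54

n = ((3.090 + 1.405) / 0.54)²
n = (8.324)²
n ≈ 69.29
Round up to the next whole number: n = 70 pairs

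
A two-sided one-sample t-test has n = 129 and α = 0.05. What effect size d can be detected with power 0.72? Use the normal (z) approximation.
d ≈ 0.22

Minimum detectable effect (one-sample t-test, normal approximation):
d = (z_{α/2} + z_β) / √n
d = (1.960 + 0.583) / √129
d = 2.543 / 11.358
d ≈ 0.22

By Cohen's convention (0.2 small / 0.5 medium / 0.8 large): small effect.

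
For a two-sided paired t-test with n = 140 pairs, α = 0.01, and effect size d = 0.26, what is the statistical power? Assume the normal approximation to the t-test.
Power ≈ 0.69

Power calculation (paired t-test, normal approximation):
z_β = d · √n - z_{α/2}
z_β = 0.26 · √140 - 2.576
z_β = 0.26 · 11.832 - 2.576
z_β = 0.501

Power = Φ(z_β) = Φ(0.501) ≈ 0.692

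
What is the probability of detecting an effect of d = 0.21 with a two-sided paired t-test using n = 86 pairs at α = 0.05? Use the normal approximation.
Power ≈ 0.50

Power calculation (paired t-test, normal approximation):
z_β = d · √n - z_{α/2}
z_β = 0.21 · √86 - 1.960
z_β = 0.21 · 9.274 - 1.960
z_β = -0.013

Power = Φ(z_β) = Φ(-0.013) ≈ 0.495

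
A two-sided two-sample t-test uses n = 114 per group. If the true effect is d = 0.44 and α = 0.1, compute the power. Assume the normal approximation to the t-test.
Power ≈ 0.95

Power calculation (two-sample t-test, normal approximation):
z_β = d · √(n/2) - z_{α/2}
z_β = 0.44 · √(114/2) - 1.645
z_β = 0.44 · 7.550 - 1.645
z_β = 1.677

Power = Φ(z_β) = Φ(1.677) ≈ 0.953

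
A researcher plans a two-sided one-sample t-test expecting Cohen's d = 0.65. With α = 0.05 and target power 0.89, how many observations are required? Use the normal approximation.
n = 25

Sample size formula (one-sample t-test, normal approximation):
n = ((z_{α/2} + z_β) / d)²

z_{α/2} = 1.960 (for α = 0.05, two-sided)
z_β = 1.227 (for power = 0.89)
d = 0.65

n = ((1.960 + 1.227) / 0.65)²
n = (4.903)²
n ≈ 24.04
Round up to the next whole number: n = 25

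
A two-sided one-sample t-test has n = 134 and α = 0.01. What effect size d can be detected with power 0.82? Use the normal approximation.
d ≈ 0.30

Minimum detectable effect (one-sample t-test, normal approximation):
d = (z_{α/2} + z_β) / √n
d = (2.576 + 0.915) / √134
d = 3.491 / 11.576
d ≈ 0.30

By Cohen's convention (0.2 small / 0.5 medium / 0.8 large): small effect.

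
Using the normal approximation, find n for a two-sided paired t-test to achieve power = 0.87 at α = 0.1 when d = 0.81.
n = 12 pairs

Sample size formula (paired t-test, normal approximation):
n = ((z_{α/2} + z_β) / d)²

z_{α/2} = 1.645 (for α = 0.1, two-sided)
z_β = 1.126 (for power = 0.87)
d = 0.81

n = ((1.645 + 1.126) / 0.81)²
n = (3.421)²
n ≈ 11.70
Round up to the next whole number: n = 12 pairs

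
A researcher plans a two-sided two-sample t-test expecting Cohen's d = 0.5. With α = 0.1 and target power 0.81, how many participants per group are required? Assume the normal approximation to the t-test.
n = 51 per group

Sample size formula (two-sample t-test, normal approximation):
n = 2 · ((z_{α/2} + z_β) / d)²

z_{α/2} = 1.645 (for α = 0.1, two-sided)
z_β = 0.878 (for power = 0.81)
d = 0.5

n = 2 · ((1.645 + 0.878) / 0.5)²
n = 2 · (5.046)²
n ≈ 50.92
Round up to the next whole number: n = 51 per group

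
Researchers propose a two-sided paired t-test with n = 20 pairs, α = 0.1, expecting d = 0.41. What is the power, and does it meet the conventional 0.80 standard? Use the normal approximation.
Power ≈ 0.57; the study is underpowered (power < 0.80)

Power calculation (paired t-test, normal approximation):
z_β = d · √n - z_{α/2}
z_β = 0.41 · √20 - 1.645
z_β = 0.41 · 4.472 - 1.645
z_β = 0.189

Power = Φ(z_β) = Φ(0.189) ≈ 0.575

Effect size d = 0.41 is small by Cohen's convention (0.2/0.5/0.8).

Threshold: power ≥ 0.80 is conventionally adequate.
Power ≈ 0.57 → the study is underpowered (power < 0.80).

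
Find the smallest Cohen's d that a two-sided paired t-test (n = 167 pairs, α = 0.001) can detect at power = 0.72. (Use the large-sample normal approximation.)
d ≈ 0.30

Minimum detectable effect (paired t-test, normal approximation):
d = (z_{α/2} + z_β) / √n
d = (3.291 + 0.583) / √167
d = 3.873 / 12.923
d ≈ 0.30

By Cohen's convention (0.2 small / 0.5 medium / 0.8 large): small effect.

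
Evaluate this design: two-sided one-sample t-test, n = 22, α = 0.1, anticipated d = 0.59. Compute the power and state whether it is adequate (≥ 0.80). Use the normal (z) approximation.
Power ≈ 0.87; the study is adequately powered (power ≥ 0.80)

Power calculation (one-sample t-test, normal approximation):
z_β = d · √n - z_{α/2}
z_β = 0.59 · √22 - 1.645
z_β = 0.59 · 4.690 - 1.645
z_β = 1.122

Power = Φ(z_β) = Φ(1.122) ≈ 0.869

Effect size d = 0.59 is medium by Cohen's convention (0.2/0.5/0.8).

Threshold: power ≥ 0.80 is conventionally adequate.
Power ≈ 0.87 → the study is adequately powered (power ≥ 0.80).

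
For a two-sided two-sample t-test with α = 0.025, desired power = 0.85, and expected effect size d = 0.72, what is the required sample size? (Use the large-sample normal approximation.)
n = 42 per group

Sample size formula (two-sample t-test, normal approximation):
n = 2 · ((z_{α/2} + z_β) / d)²

z_{α/2} = 2.241 (for α = 0.025, two-sided)
z_β = 1.036 (for power = 0.85)
d = 0.72

n = 2 · ((2.241 + 1.036) / 0.72)²
n = 2 · (4.551)²
n ≈ 41.42
Round up to the next whole number: n = 42 per group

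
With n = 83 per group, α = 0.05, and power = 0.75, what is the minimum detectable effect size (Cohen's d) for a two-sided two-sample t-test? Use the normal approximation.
d ≈ 0.41

Minimum detectable effect (two-sample t-test, normal approximation):
d = (z_{α/2} + z_β) / √(n/2)
d = (1.960 + 0.674) / √(83/2)
d = 2.634 / 6.442
d ≈ 0.41

By Cohen's convention (0.2 small / 0.5 medium / 0.8 large): small effect.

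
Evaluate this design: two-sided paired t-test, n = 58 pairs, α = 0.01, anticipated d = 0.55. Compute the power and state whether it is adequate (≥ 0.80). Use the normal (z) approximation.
Power ≈ 0.95; the study is adequately powered (power ≥ 0.80)

Power calculation (paired t-test, normal approximation):
z_β = d · √n - z_{α/2}
z_β = 0.55 · √58 - 2.576
z_β = 0.55 · 7.616 - 2.576
z_β = 1.613

Power = Φ(z_β) = Φ(1.613) ≈ 0.947

Effect size d = 0.55 is medium by Cohen's convention (0.2/0.5/0.8).

Threshold: power ≥ 0.80 is conventionally adequate.
Power ≈ 0.95 → the study is adequately powered (power ≥ 0.80).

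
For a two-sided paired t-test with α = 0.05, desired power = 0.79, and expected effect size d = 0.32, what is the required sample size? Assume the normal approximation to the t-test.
n = 75 pairs

Sample size formula (paired t-test, normal approximation):
n = ((z_{α/2} + z_β) / d)²

z_{α/2} = 1.960 (for α = 0.05, two-sided)
z_β = 0.806 (for power = 0.79)
d = 0.32

n = ((1.960 + 0.806) / 0.32)²
n = (8.644)²
n ≈ 74.72
Round up to the next whole number: n = 75 pairs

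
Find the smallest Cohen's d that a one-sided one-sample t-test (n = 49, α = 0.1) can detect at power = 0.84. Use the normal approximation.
d ≈ 0.33

Minimum detectable effect (one-sample t-test, normal approximation):
d = (z_α + z_β) / √n
d = (1.282 + 0.994) / √49
d = 2.276 / 7.000
d ≈ 0.33

By Cohen's convention (0.2 small / 0.5 medium / 0.8 large): small effect.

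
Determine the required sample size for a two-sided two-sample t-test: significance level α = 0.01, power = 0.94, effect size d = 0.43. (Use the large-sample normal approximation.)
n = 185 per group

Sample size formula (two-sample t-test, normal approximation):
n = 2 · ((z_{α/2} + z_β) / d)²

z_{α/2} = 2.576 (for α = 0.01, two-sided)
z_β = 1.555 (for power = 0.94)
d = 0.43

n = 2 · ((2.576 + 1.555) / 0.43)²
n = 2 · (9.607)²
n ≈ 184.59
Round up to the next whole number: n = 185 per group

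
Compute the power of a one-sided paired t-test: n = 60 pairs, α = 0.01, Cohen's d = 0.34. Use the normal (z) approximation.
Power ≈ 0.62

Power calculation (paired t-test, normal approximation):
z_β = d · √n - z_α
z_β = 0.34 · √60 - 2.326
z_β = 0.34 · 7.746 - 2.326
z_β = 0.307

Power = Φ(z_β) = Φ(0.307) ≈ 0.621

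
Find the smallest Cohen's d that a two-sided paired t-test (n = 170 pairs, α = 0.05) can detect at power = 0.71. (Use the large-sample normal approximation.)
d ≈ 0.19

Minimum detectable effect (paired t-test, normal approximation):
d = (z_{α/2} + z_β) / √n
d = (1.960 + 0.553) / √170
d = 2.513 / 13.038
d ≈ 0.19

By Cohen's convention (0.2 small / 0.5 medium / 0.8 large): very small effect.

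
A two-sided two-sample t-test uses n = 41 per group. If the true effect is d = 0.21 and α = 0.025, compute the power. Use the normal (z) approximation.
Power ≈ 0.10

Power calculation (two-sample t-test, normal approximation):
z_β = d · √(n/2) - z_{α/2}
z_β = 0.21 · √(41/2) - 2.241
z_β = 0.21 · 4.528 - 2.241
z_β = -1.291

Power = Φ(z_β) = Φ(-1.291) ≈ 0.098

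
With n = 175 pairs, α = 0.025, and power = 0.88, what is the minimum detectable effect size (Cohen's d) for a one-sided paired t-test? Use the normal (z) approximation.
d ≈ 0.24

Minimum detectable effect (paired t-test, normal approximation):
d = (z_α + z_β) / √n
d = (1.960 + 1.175) / √175
d = 3.135 / 13.229
d ≈ 0.24

By Cohen's convention (0.2 small / 0.5 medium / 0.8 large): small effect.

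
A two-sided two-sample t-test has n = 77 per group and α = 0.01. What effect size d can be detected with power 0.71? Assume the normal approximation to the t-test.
d ≈ 0.50

Minimum detectable effect (two-sample t-test, normal approximation):
d = (z_{α/2} + z_β) / √(n/2)
d = (2.576 + 0.553) / √(77/2)
d = 3.129 / 6.205
d ≈ 0.50

By Cohen's convention (0.2 small / 0.5 medium / 0.8 large): medium effect.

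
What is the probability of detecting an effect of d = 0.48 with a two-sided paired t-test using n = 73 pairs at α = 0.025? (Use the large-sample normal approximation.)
Power ≈ 0.97

Power calculation (paired t-test, normal approximation):
z_β = d · √n - z_{α/2}
z_β = 0.48 · √73 - 2.241
z_β = 0.48 · 8.544 - 2.241
z_β = 1.860

Power = Φ(z_β) = Φ(1.860) ≈ 0.969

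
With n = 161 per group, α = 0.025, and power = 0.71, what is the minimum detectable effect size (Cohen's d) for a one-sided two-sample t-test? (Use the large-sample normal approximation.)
d ≈ 0.28

Minimum detectable effect (two-sample t-test, normal approximation):
d = (z_α + z_β) / √(n/2)
d = (1.960 + 0.553) / √(161/2)
d = 2.513 / 8.972
d ≈ 0.28

By Cohen's convention (0.2 small / 0.5 medium / 0.8 large): small effect.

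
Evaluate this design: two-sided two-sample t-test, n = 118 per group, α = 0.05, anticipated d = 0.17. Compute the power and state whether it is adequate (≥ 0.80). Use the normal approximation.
Power ≈ 0.26; the study is underpowered (power < 0.80)

Power calculation (two-sample t-test, normal approximation):
z_β = d · √(n/2) - z_{α/2}
z_β = 0.17 · √(118/2) - 1.960
z_β = 0.17 · 7.681 - 1.960
z_β = -0.654

Power = Φ(z_β) = Φ(-0.654) ≈ 0.257

Effect size d = 0.17 is very small by Cohen's convention (0.2/0.5/0.8).

Threshold: power ≥ 0.80 is conventionally adequate.
Power ≈ 0.26 → the study is underpowered (power < 0.80).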